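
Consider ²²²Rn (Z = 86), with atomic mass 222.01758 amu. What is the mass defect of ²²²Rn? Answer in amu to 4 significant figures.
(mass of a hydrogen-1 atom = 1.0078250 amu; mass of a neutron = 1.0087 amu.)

1.839 amu

Total constituent mass: 86 × 1.0078250 + 136 × 1.0087 = 223.8561500 amu
The mass defect is 223.8561500 − 222.01758 = 1.8385700 amu.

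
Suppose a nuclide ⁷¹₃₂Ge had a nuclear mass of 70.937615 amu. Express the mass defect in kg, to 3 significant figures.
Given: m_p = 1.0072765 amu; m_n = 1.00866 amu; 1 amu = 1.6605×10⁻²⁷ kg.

The nucleus contains 32 protons and 71 − 32 = 39 neutrons.
Total constituent mass: 32 × 1.0072765 + 39 × 1.00866 = 71.5705880 amu
The mass defect is 71.5705880 − 70.937615 = 0.6329730 amu.
In SI units: 0.6329730 amu × 1.6605×10⁻²⁷ kg/amu = 1.0511e-27 kg

1.05e-27 kg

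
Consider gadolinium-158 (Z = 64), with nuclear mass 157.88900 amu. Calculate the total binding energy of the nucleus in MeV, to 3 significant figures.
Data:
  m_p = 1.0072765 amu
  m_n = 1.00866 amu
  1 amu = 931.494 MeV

Total constituent mass: 64 × 1.0072765 + 94 × 1.00866 = 159.2797360 amu
Δm = 159.2797360 − 157.88900 = 1.3907360 amu
E_B = 1.3907360 × 931.494 = 1295.46 MeV

1300 MeV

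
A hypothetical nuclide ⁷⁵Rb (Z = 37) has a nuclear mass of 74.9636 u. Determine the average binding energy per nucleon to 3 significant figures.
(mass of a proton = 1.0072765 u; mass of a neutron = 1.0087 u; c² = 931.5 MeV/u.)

7.90 MeV/nucleon

Σm = 37·m_p + 38·m_n = 37.2692305 + 38.3306 = 75.5998305 u
Mass defect Δm = 75.5998305 − 74.9636 = 0.6362305 u
Binding energy = Δm·c² = 0.6362305 × 931.5 MeV/u = 592.649 MeV
Per nucleon: 592.649 / 75 = 7.902 MeV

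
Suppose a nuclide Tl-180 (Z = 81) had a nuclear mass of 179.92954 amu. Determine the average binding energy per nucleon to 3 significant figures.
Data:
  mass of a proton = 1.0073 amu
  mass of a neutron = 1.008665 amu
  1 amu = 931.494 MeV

7.86 MeV/nucleon

Z = 81, so N = A − Z = 180 − 81 = 99.
Σm = 81·m_p + 99·m_n = 81.5913 + 99.857835 = 181.449135 amu
Δm = 181.449135 − 179.92954 = 1.519595 amu
E_B = 1.519595 × 931.494 = 1415.49 MeV
Per nucleon: 1415.49 / 180 = 7.864 MeV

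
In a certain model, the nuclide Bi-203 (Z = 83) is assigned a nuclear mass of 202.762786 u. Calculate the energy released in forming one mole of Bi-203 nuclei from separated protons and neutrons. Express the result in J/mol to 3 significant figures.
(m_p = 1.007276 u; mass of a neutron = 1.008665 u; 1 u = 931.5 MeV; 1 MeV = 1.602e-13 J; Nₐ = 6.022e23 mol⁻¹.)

1.69e+14 J/mol

Total constituent mass: 83 × 1.007276 + 120 × 1.008665 = 204.643708 u
Δm = 204.643708 − 202.762786 = 1.880922 u
Binding energy = Δm·c² = 1.880922 × 931.5 MeV/u = 1752.08 MeV
Per nucleus in joules: 1752.08 MeV × 1.602e-13 J/MeV = 2.8068e-10 J
Per mole: 2.8068e-10 J × 6.022e23 mol⁻¹ = 1.6903e+14 J/mol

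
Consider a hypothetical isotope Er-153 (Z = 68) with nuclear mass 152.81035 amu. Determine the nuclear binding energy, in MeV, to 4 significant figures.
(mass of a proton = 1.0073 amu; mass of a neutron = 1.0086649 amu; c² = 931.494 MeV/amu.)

With 68 protons and 85 neutrons (A = 153):
Mass of separated nucleons = 68(1.0073) + 85(1.0086649) = 68.4964 + 85.7365165 = 154.2329165 amu
Δm = 154.2329165 − 152.81035 = 1.4225665 amu
E_B = 1.4225665 × 931.494 = 1325.11 MeV

1325 MeV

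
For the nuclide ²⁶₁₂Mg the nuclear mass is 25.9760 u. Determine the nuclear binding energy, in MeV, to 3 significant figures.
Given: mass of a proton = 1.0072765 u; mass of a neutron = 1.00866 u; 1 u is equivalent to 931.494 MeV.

217 MeV

Z = 12, so N = A − Z = 26 − 12 = 14.
Σm = 12·m_p + 14·m_n = 12.0873180 + 14.12124 = 26.2085580 u
Δm = 26.2085580 − 25.9760 = 0.2325580 u
Binding energy = Δm·c² = 0.2325580 × 931.494 MeV/u = 216.626 MeV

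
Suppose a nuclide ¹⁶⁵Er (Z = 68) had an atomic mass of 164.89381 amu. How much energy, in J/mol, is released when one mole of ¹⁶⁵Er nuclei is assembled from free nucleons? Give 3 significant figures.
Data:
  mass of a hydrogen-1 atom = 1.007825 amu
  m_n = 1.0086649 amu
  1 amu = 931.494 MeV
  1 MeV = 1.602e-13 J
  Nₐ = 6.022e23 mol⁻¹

Z = 68, so N = A − Z = 165 − 68 = 97.
Total constituent mass: 68 × 1.007825 + 97 × 1.0086649 = 166.3725953 amu
The mass defect is 166.3725953 − 164.89381 = 1.4787853 amu.
E_B = 1.4787853 × 931.494 = 1377.48 MeV
Per nucleus in joules: 1377.48 MeV × 1.602e-13 J/MeV = 2.2067e-10 J
Per mole: 2.2067e-10 J × 6.022e23 mol⁻¹ = 1.3289e+14 J/mol

1.33e+14 J/mol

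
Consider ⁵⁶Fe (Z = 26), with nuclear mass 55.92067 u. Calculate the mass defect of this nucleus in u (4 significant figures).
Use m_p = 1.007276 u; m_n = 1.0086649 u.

Z = 26, so N = A − Z = 56 − 26 = 30.
Mass of separated nucleons = 26(1.007276) + 30(1.0086649) = 26.189176 + 30.2599470 = 56.4491230 u
Mass defect Δm = 56.4491230 − 55.92067 = 0.5284530 u

0.5285 u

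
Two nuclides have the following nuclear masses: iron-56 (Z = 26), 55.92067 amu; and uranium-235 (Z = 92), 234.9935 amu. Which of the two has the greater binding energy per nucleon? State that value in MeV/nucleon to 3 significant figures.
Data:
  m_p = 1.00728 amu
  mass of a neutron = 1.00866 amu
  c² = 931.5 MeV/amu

iron-56; 8.79 MeV/nucleon

iron-56: Σm = 26(1.00728) + 30(1.00866) = 56.44908 amu; Δm = 0.52841 amu; E_B = 492.214 MeV; E_B/A = 8.790 MeV
uranium-235: Σm = 92(1.00728) + 143(1.00866) = 236.90814 amu; Δm = 1.91464 amu; E_B = 1783.5 MeV; E_B/A = 7.589 MeV
iron-56 has the higher binding energy per nucleon, so it is the more tightly bound nucleus.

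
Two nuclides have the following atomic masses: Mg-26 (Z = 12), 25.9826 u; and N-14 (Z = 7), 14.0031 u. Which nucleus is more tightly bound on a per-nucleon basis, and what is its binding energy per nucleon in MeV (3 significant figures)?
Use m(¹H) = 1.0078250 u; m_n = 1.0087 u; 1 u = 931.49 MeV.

Mg-26; 8.35 MeV/nucleon

Mg-26: Σm = 12(1.0078250) + 14(1.0087) = 26.2157000 u; Δm = 0.2331000 u; E_B = 217.13 MeV; E_B/A = 8.351 MeV
N-14: Σm = 7(1.0078250) + 7(1.0087) = 14.1156750 u; Δm = 0.1125750 u; E_B = 104.86 MeV; E_B/A = 7.490 MeV
Mg-26 has the higher binding energy per nucleon, so it is the more tightly bound nucleus.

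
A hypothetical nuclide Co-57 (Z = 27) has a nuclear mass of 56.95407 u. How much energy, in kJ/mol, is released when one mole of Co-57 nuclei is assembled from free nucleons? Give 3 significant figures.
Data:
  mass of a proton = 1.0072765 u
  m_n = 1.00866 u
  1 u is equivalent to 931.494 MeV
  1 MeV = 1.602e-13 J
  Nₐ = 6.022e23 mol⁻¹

4.51e+10 kJ/mol

With 27 protons and 30 neutrons (A = 57):
Σm = 27·m_p + 30·m_n = 27.1964655 + 30.25980 = 57.4562655 u
Mass defect Δm = 57.4562655 − 56.95407 = 0.5021955 u
Converting to energy: 0.5021955 u × 931.494 MeV/u = 467.792 MeV
Per nucleus in joules: 467.792 MeV × 1.602e-13 J/MeV = 7.4940e-11 J
Per mole: 7.4940e-11 J × 6.022e23 mol⁻¹ = 4.5129e+13 J/mol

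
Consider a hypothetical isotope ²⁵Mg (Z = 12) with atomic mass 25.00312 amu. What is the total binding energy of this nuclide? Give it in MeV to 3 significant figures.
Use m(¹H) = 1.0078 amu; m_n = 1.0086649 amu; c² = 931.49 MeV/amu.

189 MeV

With 12 protons and 13 neutrons (A = 25):
Σm = 12·m(¹H) + 13·m_n = 12.0936 + 13.1126437 = 25.2062437 amu
Δm = 25.2062437 − 25.00312 = 0.2031237 amu
Converting to energy: 0.2031237 amu × 931.49 MeV/amu = 189.208 MeV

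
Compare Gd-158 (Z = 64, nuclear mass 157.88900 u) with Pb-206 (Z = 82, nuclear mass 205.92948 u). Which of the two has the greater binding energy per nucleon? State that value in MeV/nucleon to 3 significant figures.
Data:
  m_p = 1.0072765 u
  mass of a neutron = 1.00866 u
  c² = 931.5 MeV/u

Gd-158; 8.20 MeV/nucleon

Gd-158: Σm = 64(1.0072765) + 94(1.00866) = 159.2797360 u; Δm = 1.3907360 u; E_B = 1295.5 MeV; E_B/A = 8.199 MeV
Pb-206: Σm = 82(1.0072765) + 124(1.00866) = 207.6705130 u; Δm = 1.7410330 u; E_B = 1621.8 MeV; E_B/A = 7.873 MeV
Gd-158 has the higher binding energy per nucleon, so it is the more tightly bound nucleus.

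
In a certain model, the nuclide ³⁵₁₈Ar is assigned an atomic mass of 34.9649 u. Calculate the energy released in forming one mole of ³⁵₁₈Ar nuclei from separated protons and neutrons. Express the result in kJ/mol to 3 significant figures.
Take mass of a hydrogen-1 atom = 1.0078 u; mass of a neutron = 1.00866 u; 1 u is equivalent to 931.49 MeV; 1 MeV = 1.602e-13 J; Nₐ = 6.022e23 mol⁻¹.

Total constituent mass: 18 × 1.0078 + 17 × 1.00866 = 35.28762 u
Δm = 35.28762 − 34.9649 = 0.32272 u
E_B = 0.32272 × 931.49 = 300.610 MeV
Per nucleus in joules: 300.610 MeV × 1.602e-13 J/MeV = 4.8158e-11 J
Per mole: 4.8158e-11 J × 6.022e23 mol⁻¹ = 2.9001e+13 J/mol

2.90e+10 kJ/mol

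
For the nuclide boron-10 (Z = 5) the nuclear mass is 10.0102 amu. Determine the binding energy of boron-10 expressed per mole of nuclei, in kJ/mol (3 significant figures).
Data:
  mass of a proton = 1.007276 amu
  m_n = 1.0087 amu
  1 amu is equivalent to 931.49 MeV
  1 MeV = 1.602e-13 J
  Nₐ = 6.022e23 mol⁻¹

6.26e+09 kJ/mol

Total constituent mass: 5 × 1.007276 + 5 × 1.0087 = 10.079880 amu
Δm = 10.079880 − 10.0102 = 0.069680 amu
Converting to energy: 0.069680 amu × 931.49 MeV/amu = 64.9062 MeV
Per nucleus in joules: 64.9062 MeV × 1.602e-13 J/MeV = 1.0398e-11 J
Per mole: 1.0398e-11 J × 6.022e23 mol⁻¹ = 6.2617e+12 J/mol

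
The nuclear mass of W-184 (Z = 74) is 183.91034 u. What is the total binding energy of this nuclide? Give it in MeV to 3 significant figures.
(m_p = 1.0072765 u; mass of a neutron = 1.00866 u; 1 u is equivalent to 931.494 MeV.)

1470 MeV

Z = 74, so N = A − Z = 184 − 74 = 110.
Mass of separated nucleons = 74(1.0072765) + 110(1.00866) = 74.5384610 + 110.95260 = 185.4910610 u
The mass defect is 185.4910610 − 183.91034 = 1.5807210 u.
Binding energy = Δm·c² = 1.5807210 × 931.494 MeV/u = 1472.43 MeV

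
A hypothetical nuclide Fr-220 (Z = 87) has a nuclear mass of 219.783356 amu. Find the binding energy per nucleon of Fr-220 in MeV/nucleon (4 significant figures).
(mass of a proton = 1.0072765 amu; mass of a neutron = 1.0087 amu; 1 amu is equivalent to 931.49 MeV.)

8.497 MeV/nucleon

Z = 87, so N = A − Z = 220 − 87 = 133.
Σm = 87·m_p + 133·m_n = 87.6330555 + 134.1571 = 221.7901555 amu
Mass defect Δm = 221.7901555 − 219.783356 = 2.0067995 amu
Converting to energy: 2.0067995 amu × 931.49 MeV/amu = 1869.31 MeV
Dividing by A = 220 gives 8.497 MeV per nucleon.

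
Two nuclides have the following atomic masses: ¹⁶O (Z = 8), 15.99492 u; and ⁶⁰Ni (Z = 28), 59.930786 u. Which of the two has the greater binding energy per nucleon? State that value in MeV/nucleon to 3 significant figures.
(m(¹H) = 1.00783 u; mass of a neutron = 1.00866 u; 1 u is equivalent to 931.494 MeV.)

¹⁶O: Σm = 8(1.00783) + 8(1.00866) = 16.13192 u; Δm = 0.13700 u; E_B = 127.61 MeV; E_B/A = 7.976 MeV
⁶⁰Ni: Σm = 28(1.00783) + 32(1.00866) = 60.49636 u; Δm = 0.565574 u; E_B = 526.829 MeV; E_B/A = 8.780 MeV
⁶⁰Ni has the higher binding energy per nucleon, so it is the more tightly bound nucleus.

⁶⁰Ni; 8.78 MeV/nucleon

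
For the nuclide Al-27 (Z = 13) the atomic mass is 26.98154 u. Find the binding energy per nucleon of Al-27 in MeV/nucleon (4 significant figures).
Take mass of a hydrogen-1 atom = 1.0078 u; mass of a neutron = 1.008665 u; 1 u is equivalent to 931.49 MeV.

Z = 13, so N = A − Z = 27 − 13 = 14.
Total constituent mass: 13 × 1.0078 + 14 × 1.008665 = 27.222710 u
Mass defect Δm = 27.222710 − 26.98154 = 0.241170 u
Binding energy = Δm·c² = 0.241170 × 931.49 MeV/u = 224.647 MeV
BE/A = 224.647 MeV / 27 = 8.320 MeV/nucleon

8.320 MeV/nucleon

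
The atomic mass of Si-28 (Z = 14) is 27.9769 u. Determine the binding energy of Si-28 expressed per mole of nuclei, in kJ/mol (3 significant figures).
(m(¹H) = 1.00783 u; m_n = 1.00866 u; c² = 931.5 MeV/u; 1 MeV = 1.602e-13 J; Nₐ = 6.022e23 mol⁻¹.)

Σm = 14·m(¹H) + 14·m_n = 14.10962 + 14.12124 = 28.23086 u
Δm = 28.23086 − 27.9769 = 0.25396 u
E_B = 0.25396 × 931.5 = 236.564 MeV
Per nucleus in joules: 236.564 MeV × 1.602e-13 J/MeV = 3.7898e-11 J
Per mole: 3.7898e-11 J × 6.022e23 mol⁻¹ = 2.2822e+13 J/mol

2.28e+10 kJ/mol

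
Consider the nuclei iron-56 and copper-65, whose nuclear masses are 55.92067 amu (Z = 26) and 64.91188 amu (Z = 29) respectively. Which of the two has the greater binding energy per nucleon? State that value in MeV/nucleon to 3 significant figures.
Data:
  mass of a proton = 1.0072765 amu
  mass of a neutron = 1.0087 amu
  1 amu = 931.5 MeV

iron-56: Σm = 26(1.0072765) + 30(1.0087) = 56.4501890 amu; Δm = 0.5295190 amu; E_B = 493.25 MeV; E_B/A = 8.808 MeV
copper-65: Σm = 29(1.0072765) + 36(1.0087) = 65.5242185 amu; Δm = 0.6123385 amu; E_B = 570.39 MeV; E_B/A = 8.775 MeV
iron-56 has the higher binding energy per nucleon, so it is the more tightly bound nucleus.

iron-56; 8.81 MeV/nucleon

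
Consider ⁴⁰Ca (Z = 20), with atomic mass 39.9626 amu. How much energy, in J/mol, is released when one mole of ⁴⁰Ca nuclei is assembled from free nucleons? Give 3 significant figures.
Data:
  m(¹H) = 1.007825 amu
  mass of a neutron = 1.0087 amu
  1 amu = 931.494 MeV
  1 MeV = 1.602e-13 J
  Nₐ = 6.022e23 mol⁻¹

3.31e+13 J/mol

Mass of separated nucleons = 20(1.007825) + 20(1.0087) = 20.156500 + 20.1740 = 40.330500 amu
Δm = 40.330500 − 39.9626 = 0.367900 amu
Binding energy = Δm·c² = 0.367900 × 931.494 MeV/amu = 342.697 MeV
Per nucleus in joules: 342.697 MeV × 1.602e-13 J/MeV = 5.4900e-11 J
Per mole: 5.4900e-11 J × 6.022e23 mol⁻¹ = 3.3061e+13 J/mol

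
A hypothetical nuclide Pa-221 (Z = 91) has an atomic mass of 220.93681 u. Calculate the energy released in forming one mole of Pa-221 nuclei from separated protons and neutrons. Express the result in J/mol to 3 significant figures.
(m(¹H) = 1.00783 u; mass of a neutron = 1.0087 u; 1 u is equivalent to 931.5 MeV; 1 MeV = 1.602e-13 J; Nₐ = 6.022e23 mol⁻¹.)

1.71e+14 J/mol

Σm = 91·m(¹H) + 130·m_n = 91.71253 + 131.1310 = 222.84353 u
The mass defect is 222.84353 − 220.93681 = 1.90672 u.
E_B = 1.90672 × 931.5 = 1776.11 MeV
Per nucleus in joules: 1776.11 MeV × 1.602e-13 J/MeV = 2.8453e-10 J
Per mole: 2.8453e-10 J × 6.022e23 mol⁻¹ = 1.7134e+14 J/mol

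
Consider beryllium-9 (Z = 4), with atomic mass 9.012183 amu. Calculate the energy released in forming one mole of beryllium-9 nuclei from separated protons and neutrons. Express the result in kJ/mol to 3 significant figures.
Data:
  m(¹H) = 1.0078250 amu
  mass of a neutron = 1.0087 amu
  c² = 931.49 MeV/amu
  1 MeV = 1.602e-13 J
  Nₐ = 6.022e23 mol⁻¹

Total constituent mass: 4 × 1.0078250 + 5 × 1.0087 = 9.0748000 amu
The mass defect is 9.0748000 − 9.012183 = 0.0626170 amu.
Converting to energy: 0.0626170 amu × 931.49 MeV/amu = 58.3271 MeV
Per nucleus in joules: 58.3271 MeV × 1.602e-13 J/MeV = 9.3440e-12 J
Per mole: 9.3440e-12 J × 6.022e23 mol⁻¹ = 5.6270e+12 J/mol

5.63e+09 kJ/mol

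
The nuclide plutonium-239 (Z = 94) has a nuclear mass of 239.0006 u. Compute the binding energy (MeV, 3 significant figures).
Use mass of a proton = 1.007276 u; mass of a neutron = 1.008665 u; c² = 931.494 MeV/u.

1810 MeV

Σm = 94·m_p + 145·m_n = 94.683944 + 146.256425 = 240.940369 u
Δm = 240.940369 − 239.0006 = 1.939769 u
Converting to energy: 1.939769 u × 931.494 MeV/u = 1806.88 MeV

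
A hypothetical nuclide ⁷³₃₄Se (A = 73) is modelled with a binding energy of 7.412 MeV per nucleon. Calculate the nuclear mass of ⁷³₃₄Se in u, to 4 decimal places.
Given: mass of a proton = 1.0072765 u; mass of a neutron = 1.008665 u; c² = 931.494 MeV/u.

73.0045 u

Total binding energy = 73 × 7.412 = 541.076 MeV
Mass defect = 541.076 MeV / (931.494 MeV/u) = 0.580869 u
Constituent mass = 34(1.0072765) + 39(1.008665) = 73.5853360 u
Nuclear mass = 73.5853360 − 0.580869 = 73.0044670 u ≈ 73.0045 u (to 4 decimal places)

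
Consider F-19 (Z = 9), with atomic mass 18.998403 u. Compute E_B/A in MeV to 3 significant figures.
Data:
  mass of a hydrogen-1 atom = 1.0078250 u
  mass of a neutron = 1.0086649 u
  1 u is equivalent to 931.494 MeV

7.78 MeV/nucleon

Mass of separated nucleons = 9(1.0078250) + 10(1.0086649) = 9.0704250 + 10.0866490 = 19.1570740 u
Δm = 19.1570740 − 18.998403 = 0.1586710 u
Converting to energy: 0.1586710 u × 931.494 MeV/u = 147.801 MeV
Per nucleon: 147.801 / 19 = 7.779 MeV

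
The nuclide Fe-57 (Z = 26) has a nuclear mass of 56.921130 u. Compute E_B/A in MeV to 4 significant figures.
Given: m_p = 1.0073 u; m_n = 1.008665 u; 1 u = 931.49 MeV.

Mass of separated nucleons = 26(1.0073) + 31(1.008665) = 26.1898 + 31.268615 = 57.458415 u
Mass defect Δm = 57.458415 − 56.921130 = 0.537285 u
Binding energy = Δm·c² = 0.537285 × 931.49 MeV/u = 500.476 MeV
BE/A = 500.476 MeV / 57 = 8.780 MeV/nucleon

8.780 MeV/nucleon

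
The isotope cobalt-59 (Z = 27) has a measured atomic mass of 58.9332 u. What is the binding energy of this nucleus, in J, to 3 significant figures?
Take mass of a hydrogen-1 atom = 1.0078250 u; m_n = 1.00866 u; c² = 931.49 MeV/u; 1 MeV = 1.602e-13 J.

8.28e-11 J

With 27 protons and 32 neutrons (A = 59):
Σm = 27·m(¹H) + 32·m_n = 27.2112750 + 32.27712 = 59.4883950 u
Mass defect Δm = 59.4883950 − 58.9332 = 0.5551950 u
E_B = 0.5551950 × 931.49 = 517.159 MeV
In joules: 517.159 MeV × 1.602e-13 J/MeV = 8.2849e-11 J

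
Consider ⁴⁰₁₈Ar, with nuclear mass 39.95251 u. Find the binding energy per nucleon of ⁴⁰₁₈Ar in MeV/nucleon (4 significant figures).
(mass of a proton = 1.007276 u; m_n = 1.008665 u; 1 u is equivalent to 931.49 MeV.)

Σm = 18·m_p + 22·m_n = 18.130968 + 22.190630 = 40.321598 u
Mass defect Δm = 40.321598 − 39.95251 = 0.369088 u
Binding energy = Δm·c² = 0.369088 × 931.49 MeV/u = 343.802 MeV
BE/A = 343.802 MeV / 40 = 8.595 MeV/nucleon

8.595 MeV/nucleon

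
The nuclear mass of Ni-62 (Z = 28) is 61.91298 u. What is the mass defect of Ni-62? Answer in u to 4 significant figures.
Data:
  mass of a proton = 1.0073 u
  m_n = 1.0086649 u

Σm = 28·m_p + 34·m_n = 28.2044 + 34.2946066 = 62.4990066 u
Δm = 62.4990066 − 61.91298 = 0.5860266 u

0.5860 u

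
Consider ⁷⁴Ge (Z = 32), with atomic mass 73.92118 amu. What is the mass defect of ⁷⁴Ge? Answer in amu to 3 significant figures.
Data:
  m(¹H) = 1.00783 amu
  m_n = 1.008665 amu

0.693 amu

Total constituent mass: 32 × 1.00783 + 42 × 1.008665 = 74.614490 amu
Δm = 74.614490 − 73.92118 = 0.693310 amu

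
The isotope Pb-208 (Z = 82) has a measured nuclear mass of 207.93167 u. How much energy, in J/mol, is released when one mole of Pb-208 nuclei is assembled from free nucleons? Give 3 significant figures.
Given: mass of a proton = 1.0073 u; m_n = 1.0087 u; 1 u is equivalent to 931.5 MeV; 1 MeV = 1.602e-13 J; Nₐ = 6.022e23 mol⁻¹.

The nucleus contains 82 protons and 208 − 82 = 126 neutrons.
Σm = 82·m_p + 126·m_n = 82.5986 + 127.0962 = 209.6948 u
The mass defect is 209.6948 − 207.93167 = 1.76313 u.
Converting to energy: 1.76313 u × 931.5 MeV/u = 1642.36 MeV
Per nucleus in joules: 1642.36 MeV × 1.602e-13 J/MeV = 2.6311e-10 J
Per mole: 2.6311e-10 J × 6.022e23 mol⁻¹ = 1.5844e+14 J/mol

1.58e+14 J/mol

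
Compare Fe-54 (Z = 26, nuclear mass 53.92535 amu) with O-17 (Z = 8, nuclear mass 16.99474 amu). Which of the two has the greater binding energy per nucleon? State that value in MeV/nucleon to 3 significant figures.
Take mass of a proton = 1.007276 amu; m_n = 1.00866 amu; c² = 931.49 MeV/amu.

Fe-54; 8.73 MeV/nucleon

Fe-54: Σm = 26(1.007276) + 28(1.00866) = 54.431656 amu; Δm = 0.506306 amu; E_B = 471.62 MeV; E_B/A = 8.734 MeV
O-17: Σm = 8(1.007276) + 9(1.00866) = 17.136148 amu; Δm = 0.141408 amu; E_B = 131.72 MeV; E_B/A = 7.748 MeV
Fe-54 has the higher binding energy per nucleon, so it is the more tightly bound nucleus.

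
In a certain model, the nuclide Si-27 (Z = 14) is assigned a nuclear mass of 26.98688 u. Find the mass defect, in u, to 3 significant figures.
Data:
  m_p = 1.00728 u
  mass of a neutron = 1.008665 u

0.228 u

With 14 protons and 13 neutrons (A = 27):
Total constituent mass: 14 × 1.00728 + 13 × 1.008665 = 27.214565 u
Δm = 27.214565 − 26.98688 = 0.227685 u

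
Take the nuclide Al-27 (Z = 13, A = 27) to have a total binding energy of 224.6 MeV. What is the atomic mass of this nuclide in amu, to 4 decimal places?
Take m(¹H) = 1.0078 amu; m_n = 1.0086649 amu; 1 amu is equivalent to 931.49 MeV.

26.9816 amu

Mass defect = 224.6 MeV / (931.49 MeV/amu) = 0.241119 amu
Constituent mass = 13(1.0078) + 14(1.0086649) = 27.2227086 amu
Atomic mass = 27.2227086 − 0.241119 = 26.9815896 amu ≈ 26.9816 amu (to 4 decimal places)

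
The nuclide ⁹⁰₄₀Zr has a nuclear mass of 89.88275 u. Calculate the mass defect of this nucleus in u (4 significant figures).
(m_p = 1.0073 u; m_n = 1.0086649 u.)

Total constituent mass: 40 × 1.0073 + 50 × 1.0086649 = 90.7252450 u
Δm = 90.7252450 − 89.88275 = 0.8424950 u

0.8425 u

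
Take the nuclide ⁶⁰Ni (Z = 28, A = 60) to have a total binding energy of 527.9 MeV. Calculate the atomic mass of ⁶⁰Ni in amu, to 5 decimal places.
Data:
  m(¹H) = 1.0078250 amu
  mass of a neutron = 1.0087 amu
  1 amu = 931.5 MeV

Mass defect = 527.9 MeV / (931.5 MeV/amu) = 0.5667203 amu
Constituent mass = 28(1.0078250) + 32(1.0087) = 60.4975000 amu
Atomic mass = 60.4975000 − 0.5667203 = 59.9307797 amu ≈ 59.93078 amu (to 5 decimal places)

59.93078 amu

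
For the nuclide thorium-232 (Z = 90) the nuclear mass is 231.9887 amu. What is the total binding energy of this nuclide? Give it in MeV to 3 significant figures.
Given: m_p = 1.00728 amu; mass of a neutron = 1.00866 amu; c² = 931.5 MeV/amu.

The nucleus contains 90 protons and 232 − 90 = 142 neutrons.
Total constituent mass: 90 × 1.00728 + 142 × 1.00866 = 233.88492 amu
Mass defect Δm = 233.88492 − 231.9887 = 1.89622 amu
E_B = 1.89622 × 931.5 = 1766.33 MeV

1770 MeV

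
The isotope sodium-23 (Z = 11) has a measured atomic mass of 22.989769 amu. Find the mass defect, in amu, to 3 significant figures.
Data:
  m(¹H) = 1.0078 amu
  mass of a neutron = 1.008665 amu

0.200 amu

Σm = 11·m(¹H) + 12·m_n = 11.0858 + 12.103980 = 23.189780 amu
Mass defect Δm = 23.189780 − 22.989769 = 0.200011 amu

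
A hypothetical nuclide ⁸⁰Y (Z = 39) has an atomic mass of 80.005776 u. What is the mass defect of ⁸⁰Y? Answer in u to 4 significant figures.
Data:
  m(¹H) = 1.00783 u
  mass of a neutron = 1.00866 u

Σm = 39·m(¹H) + 41·m_n = 39.30537 + 41.35506 = 80.66043 u
Δm = 80.66043 − 80.005776 = 0.654654 u

0.6547 u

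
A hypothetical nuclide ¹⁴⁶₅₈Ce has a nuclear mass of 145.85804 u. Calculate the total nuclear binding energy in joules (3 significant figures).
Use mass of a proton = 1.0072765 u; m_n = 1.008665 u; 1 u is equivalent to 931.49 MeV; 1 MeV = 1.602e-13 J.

1.98e-10 J

With 58 protons and 88 neutrons (A = 146):
Σm = 58·m_p + 88·m_n = 58.4220370 + 88.762520 = 147.1845570 u
Δm = 147.1845570 − 145.85804 = 1.3265170 u
Binding energy = Δm·c² = 1.3265170 × 931.49 MeV/u = 1235.64 MeV
In joules: 1235.64 MeV × 1.602e-13 J/MeV = 1.9795e-10 J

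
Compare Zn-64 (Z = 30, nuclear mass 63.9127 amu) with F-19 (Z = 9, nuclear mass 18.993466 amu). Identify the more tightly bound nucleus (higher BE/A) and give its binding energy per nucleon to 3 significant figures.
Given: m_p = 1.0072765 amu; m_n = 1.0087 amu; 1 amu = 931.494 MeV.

Zn-64: Σm = 30(1.0072765) + 34(1.0087) = 64.5140950 amu; Δm = 0.6013950 amu; E_B = 560.20 MeV; E_B/A = 8.753 MeV
F-19: Σm = 9(1.0072765) + 10(1.0087) = 19.1524885 amu; Δm = 0.1590225 amu; E_B = 148.13 MeV; E_B/A = 7.796 MeV
Zn-64 has the higher binding energy per nucleon, so it is the more tightly bound nucleus.

Zn-64; 8.75 MeV/nucleon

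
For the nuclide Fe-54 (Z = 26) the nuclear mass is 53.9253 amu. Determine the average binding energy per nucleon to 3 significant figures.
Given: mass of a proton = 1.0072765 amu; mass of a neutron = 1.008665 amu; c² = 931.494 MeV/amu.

8.74 MeV/nucleon

The nucleus contains 26 protons and 54 − 26 = 28 neutrons.
Σm = 26·m_p + 28·m_n = 26.1891890 + 28.242620 = 54.4318090 amu
Δm = 54.4318090 − 53.9253 = 0.5065090 amu
Converting to energy: 0.5065090 amu × 931.494 MeV/amu = 471.810 MeV
Dividing by A = 54 gives 8.737 MeV per nucleon.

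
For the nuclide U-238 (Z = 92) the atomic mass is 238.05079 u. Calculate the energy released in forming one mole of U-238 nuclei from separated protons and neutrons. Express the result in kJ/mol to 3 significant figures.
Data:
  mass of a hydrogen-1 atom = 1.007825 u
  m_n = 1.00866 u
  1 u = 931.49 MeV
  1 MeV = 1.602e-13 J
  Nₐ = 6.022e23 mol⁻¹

Total constituent mass: 92 × 1.007825 + 146 × 1.00866 = 239.984260 u
Mass defect Δm = 239.984260 − 238.05079 = 1.933470 u
Binding energy = Δm·c² = 1.933470 × 931.49 MeV/u = 1801.01 MeV
Per nucleus in joules: 1801.01 MeV × 1.602e-13 J/MeV = 2.8852e-10 J
Per mole: 2.8852e-10 J × 6.022e23 mol⁻¹ = 1.7375e+14 J/mol

1.74e+11 kJ/mol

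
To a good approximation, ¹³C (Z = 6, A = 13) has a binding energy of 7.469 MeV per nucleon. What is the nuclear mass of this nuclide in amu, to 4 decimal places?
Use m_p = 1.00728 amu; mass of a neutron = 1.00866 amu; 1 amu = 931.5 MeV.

Total binding energy = 13 × 7.469 = 97.097 MeV
Mass defect = 97.097 MeV / (931.5 MeV/amu) = 0.104237 amu
Constituent mass = 6(1.00728) + 7(1.00866) = 13.10430 amu
Nuclear mass = 13.10430 − 0.104237 = 13.000063 amu ≈ 13.0001 amu (to 4 decimal places)

13.0001 amu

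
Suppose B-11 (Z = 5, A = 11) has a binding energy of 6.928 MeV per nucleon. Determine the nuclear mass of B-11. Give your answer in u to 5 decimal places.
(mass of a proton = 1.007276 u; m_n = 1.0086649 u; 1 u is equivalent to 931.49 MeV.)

Total binding energy = 11 × 6.928 = 76.208 MeV
Mass defect = 76.208 MeV / (931.49 MeV/u) = 0.0818130 u
Constituent mass = 5(1.007276) + 6(1.0086649) = 11.0883694 u
Nuclear mass = 11.0883694 − 0.0818130 = 11.0065564 u ≈ 11.00656 u (to 5 decimal places)

11.00656 u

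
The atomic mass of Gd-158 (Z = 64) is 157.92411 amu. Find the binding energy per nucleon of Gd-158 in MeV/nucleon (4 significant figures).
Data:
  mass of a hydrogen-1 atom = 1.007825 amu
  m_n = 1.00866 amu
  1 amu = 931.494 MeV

8.199 MeV/nucleon

With 64 protons and 94 neutrons (A = 158):
Total constituent mass: 64 × 1.007825 + 94 × 1.00866 = 159.314840 amu
Δm = 159.314840 − 157.92411 = 1.390730 amu
Converting to energy: 1.390730 amu × 931.494 MeV/amu = 1295.46 MeV
Per nucleon: 1295.46 / 158 = 8.199 MeV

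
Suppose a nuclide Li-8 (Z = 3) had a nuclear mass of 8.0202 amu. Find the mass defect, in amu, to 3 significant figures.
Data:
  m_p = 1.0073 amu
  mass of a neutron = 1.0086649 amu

0.0450 amu

Total constituent mass: 3 × 1.0073 + 5 × 1.0086649 = 8.0652245 amu
Mass defect Δm = 8.0652245 − 8.0202 = 0.0450245 amu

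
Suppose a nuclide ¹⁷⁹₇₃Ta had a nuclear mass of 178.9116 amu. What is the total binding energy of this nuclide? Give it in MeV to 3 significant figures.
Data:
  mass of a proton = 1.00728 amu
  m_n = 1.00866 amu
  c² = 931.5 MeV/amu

Total constituent mass: 73 × 1.00728 + 106 × 1.00866 = 180.44940 amu
Δm = 180.44940 − 178.9116 = 1.53780 amu
E_B = 1.53780 × 931.5 = 1432.46 MeV

1430 MeV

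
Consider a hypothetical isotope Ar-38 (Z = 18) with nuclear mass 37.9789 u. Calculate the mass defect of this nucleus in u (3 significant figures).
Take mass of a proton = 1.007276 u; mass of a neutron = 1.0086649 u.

0.325 u

With 18 protons and 20 neutrons (A = 38):
Total constituent mass: 18 × 1.007276 + 20 × 1.0086649 = 38.3042660 u
Mass defect Δm = 38.3042660 − 37.9789 = 0.3253660 u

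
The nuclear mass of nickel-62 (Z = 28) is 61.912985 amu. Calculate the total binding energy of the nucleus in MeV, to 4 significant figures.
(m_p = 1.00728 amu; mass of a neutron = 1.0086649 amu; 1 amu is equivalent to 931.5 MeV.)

545.4 MeV

Mass of separated nucleons = 28(1.00728) + 34(1.0086649) = 28.20384 + 34.2946066 = 62.4984466 amu
Δm = 62.4984466 − 61.912985 = 0.5854616 amu
Binding energy = Δm·c² = 0.5854616 × 931.5 MeV/amu = 545.357 MeV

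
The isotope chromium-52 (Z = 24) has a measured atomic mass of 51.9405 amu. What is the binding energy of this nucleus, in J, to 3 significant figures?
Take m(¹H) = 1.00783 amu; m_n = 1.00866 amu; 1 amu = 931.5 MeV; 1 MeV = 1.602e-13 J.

Σm = 24·m(¹H) + 28·m_n = 24.18792 + 28.24248 = 52.43040 amu
Δm = 52.43040 − 51.9405 = 0.48990 amu
Converting to energy: 0.48990 amu × 931.5 MeV/amu = 456.342 MeV
In joules: 456.342 MeV × 1.602e-13 J/MeV = 7.3106e-11 J

7.31e-11 J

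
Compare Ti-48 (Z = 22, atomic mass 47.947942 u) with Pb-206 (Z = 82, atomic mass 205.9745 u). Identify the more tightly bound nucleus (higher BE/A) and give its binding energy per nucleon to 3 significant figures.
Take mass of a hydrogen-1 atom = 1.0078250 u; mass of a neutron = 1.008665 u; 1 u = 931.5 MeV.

Ti-48; 8.72 MeV/nucleon

Ti-48: Σm = 22(1.0078250) + 26(1.008665) = 48.3974400 u; Δm = 0.4494980 u; E_B = 418.71 MeV; E_B/A = 8.723 MeV
Pb-206: Σm = 82(1.0078250) + 124(1.008665) = 207.7161100 u; Δm = 1.7416100 u; E_B = 1622.3 MeV; E_B/A = 7.875 MeV
Ti-48 has the higher binding energy per nucleon, so it is the more tightly bound nucleus.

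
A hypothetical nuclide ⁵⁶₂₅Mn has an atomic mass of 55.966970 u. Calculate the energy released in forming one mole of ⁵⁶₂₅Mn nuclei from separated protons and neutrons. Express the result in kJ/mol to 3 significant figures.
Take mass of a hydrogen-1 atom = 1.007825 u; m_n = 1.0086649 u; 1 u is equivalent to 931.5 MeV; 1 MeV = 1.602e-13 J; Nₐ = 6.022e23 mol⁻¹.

4.47e+10 kJ/mol

Total constituent mass: 25 × 1.007825 + 31 × 1.0086649 = 56.4642369 u
Δm = 56.4642369 − 55.966970 = 0.4972669 u
Converting to energy: 0.4972669 u × 931.5 MeV/u = 463.204 MeV
Per nucleus in joules: 463.204 MeV × 1.602e-13 J/MeV = 7.4205e-11 J
Per mole: 7.4205e-11 J × 6.022e23 mol⁻¹ = 4.4686e+13 J/mol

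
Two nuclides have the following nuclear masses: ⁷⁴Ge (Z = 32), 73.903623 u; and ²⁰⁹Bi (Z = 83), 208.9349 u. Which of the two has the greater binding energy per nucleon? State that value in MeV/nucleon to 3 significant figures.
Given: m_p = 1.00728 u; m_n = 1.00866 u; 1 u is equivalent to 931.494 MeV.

⁷⁴Ge; 8.72 MeV/nucleon

⁷⁴Ge: Σm = 32(1.00728) + 42(1.00866) = 74.59668 u; Δm = 0.693057 u; E_B = 645.58 MeV; E_B/A = 8.724 MeV
²⁰⁹Bi: Σm = 83(1.00728) + 126(1.00866) = 210.69540 u; Δm = 1.76050 u; E_B = 1639.9 MeV; E_B/A = 7.846 MeV
⁷⁴Ge has the higher binding energy per nucleon, so it is the more tightly bound nucleus.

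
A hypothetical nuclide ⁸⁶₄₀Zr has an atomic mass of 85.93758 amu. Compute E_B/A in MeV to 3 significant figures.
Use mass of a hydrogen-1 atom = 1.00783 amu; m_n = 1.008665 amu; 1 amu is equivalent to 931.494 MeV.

Mass of separated nucleons = 40(1.00783) + 46(1.008665) = 40.31320 + 46.398590 = 86.711790 amu
The mass defect is 86.711790 − 85.93758 = 0.774210 amu.
Converting to energy: 0.774210 amu × 931.494 MeV/amu = 721.172 MeV
Dividing by A = 86 gives 8.386 MeV per nucleon.

8.39 MeV/nucleon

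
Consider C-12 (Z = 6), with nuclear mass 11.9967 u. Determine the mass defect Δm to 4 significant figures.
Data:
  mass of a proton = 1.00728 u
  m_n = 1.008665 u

Mass of separated nucleons = 6(1.00728) + 6(1.008665) = 6.04368 + 6.051990 = 12.095670 u
Δm = 12.095670 − 11.9967 = 0.098970 u

0.09897 u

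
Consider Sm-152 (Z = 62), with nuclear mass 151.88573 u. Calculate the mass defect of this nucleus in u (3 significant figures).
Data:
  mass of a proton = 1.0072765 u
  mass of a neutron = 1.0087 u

1.35 u

The nucleus contains 62 protons and 152 − 62 = 90 neutrons.
Σm = 62·m_p + 90·m_n = 62.4511430 + 90.7830 = 153.2341430 u
Mass defect Δm = 153.2341430 − 151.88573 = 1.3484130 u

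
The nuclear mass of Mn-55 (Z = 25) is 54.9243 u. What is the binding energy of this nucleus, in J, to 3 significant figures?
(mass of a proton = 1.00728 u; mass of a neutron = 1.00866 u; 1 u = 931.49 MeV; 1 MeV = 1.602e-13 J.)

The nucleus contains 25 protons and 55 − 25 = 30 neutrons.
Σm = 25·m_p + 30·m_n = 25.18200 + 30.25980 = 55.44180 u
Δm = 55.44180 − 54.9243 = 0.51750 u
Binding energy = Δm·c² = 0.51750 × 931.49 MeV/u = 482.046 MeV
In joules: 482.046 MeV × 1.602e-13 J/MeV = 7.7224e-11 J

7.72e-11 J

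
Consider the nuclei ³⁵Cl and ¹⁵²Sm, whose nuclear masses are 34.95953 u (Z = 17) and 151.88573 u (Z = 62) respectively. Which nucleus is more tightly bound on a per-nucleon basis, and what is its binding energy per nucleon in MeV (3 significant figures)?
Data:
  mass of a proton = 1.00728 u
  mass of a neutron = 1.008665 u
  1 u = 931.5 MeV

³⁵Cl: Σm = 17(1.00728) + 18(1.008665) = 35.279730 u; Δm = 0.320200 u; E_B = 298.27 MeV; E_B/A = 8.522 MeV
¹⁵²Sm: Σm = 62(1.00728) + 90(1.008665) = 153.231210 u; Δm = 1.345480 u; E_B = 1253.3 MeV; E_B/A = 8.245 MeV
³⁵Cl has the higher binding energy per nucleon, so it is the more tightly bound nucleus.

³⁵Cl; 8.52 MeV/nucleon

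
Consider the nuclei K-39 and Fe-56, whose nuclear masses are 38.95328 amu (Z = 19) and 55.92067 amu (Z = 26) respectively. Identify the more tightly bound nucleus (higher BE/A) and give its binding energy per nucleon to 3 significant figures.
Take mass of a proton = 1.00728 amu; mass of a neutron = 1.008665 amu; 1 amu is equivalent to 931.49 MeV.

K-39: Σm = 19(1.00728) + 20(1.008665) = 39.311620 amu; Δm = 0.358340 amu; E_B = 333.79 MeV; E_B/A = 8.559 MeV
Fe-56: Σm = 26(1.00728) + 30(1.008665) = 56.449230 amu; Δm = 0.528560 amu; E_B = 492.35 MeV; E_B/A = 8.792 MeV
Fe-56 has the higher binding energy per nucleon, so it is the more tightly bound nucleus.

Fe-56; 8.79 MeV/nucleon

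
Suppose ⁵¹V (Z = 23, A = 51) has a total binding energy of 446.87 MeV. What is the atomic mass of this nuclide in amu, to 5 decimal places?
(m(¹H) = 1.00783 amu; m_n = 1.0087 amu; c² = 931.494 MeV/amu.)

Mass defect = 446.87 MeV / (931.494 MeV/amu) = 0.4797347 amu
Constituent mass = 23(1.00783) + 28(1.0087) = 51.42369 amu
Atomic mass = 51.42369 − 0.4797347 = 50.9439553 amu ≈ 50.94396 amu (to 5 decimal places)

50.94396 amu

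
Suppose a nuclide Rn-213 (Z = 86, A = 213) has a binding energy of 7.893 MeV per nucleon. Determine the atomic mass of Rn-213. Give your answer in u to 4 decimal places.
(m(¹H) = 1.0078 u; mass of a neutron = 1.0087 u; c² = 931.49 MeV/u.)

Total binding energy = 213 × 7.893 = 1681.209 MeV
Mass defect = 1681.209 MeV / (931.49 MeV/u) = 1.804860 u
Constituent mass = 86(1.0078) + 127(1.0087) = 214.7757 u
Atomic mass = 214.7757 − 1.804860 = 212.970840 u ≈ 212.9708 u (to 4 decimal places)

212.9708 u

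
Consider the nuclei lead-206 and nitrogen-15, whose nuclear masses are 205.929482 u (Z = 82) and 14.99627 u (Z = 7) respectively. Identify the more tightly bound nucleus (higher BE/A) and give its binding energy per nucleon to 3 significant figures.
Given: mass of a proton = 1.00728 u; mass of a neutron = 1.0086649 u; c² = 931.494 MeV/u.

lead-206: Σm = 82(1.00728) + 124(1.0086649) = 207.6714076 u; Δm = 1.7419256 u; E_B = 1622.6 MeV; E_B/A = 7.877 MeV
nitrogen-15: Σm = 7(1.00728) + 8(1.0086649) = 15.1202792 u; Δm = 0.1240092 u; E_B = 115.51 MeV; E_B/A = 7.701 MeV
lead-206 has the higher binding energy per nucleon, so it is the more tightly bound nucleus.

lead-206; 7.88 MeV/nucleon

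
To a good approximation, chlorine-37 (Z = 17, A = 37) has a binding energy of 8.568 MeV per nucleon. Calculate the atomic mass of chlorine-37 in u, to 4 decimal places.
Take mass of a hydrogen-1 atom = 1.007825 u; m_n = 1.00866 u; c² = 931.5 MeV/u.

Total binding energy = 37 × 8.568 = 317.016 MeV
Mass defect = 317.016 MeV / (931.5 MeV/u) = 0.340329 u
Constituent mass = 17(1.007825) + 20(1.00866) = 37.306225 u
Atomic mass = 37.306225 − 0.340329 = 36.965896 u ≈ 36.9659 u (to 4 decimal places)

36.9659 u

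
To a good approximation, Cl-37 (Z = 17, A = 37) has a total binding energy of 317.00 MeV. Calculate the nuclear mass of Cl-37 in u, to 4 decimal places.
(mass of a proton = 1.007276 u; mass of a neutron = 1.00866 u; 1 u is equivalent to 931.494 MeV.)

36.9566 u

Mass defect = 317.00 MeV / (931.494 MeV/u) = 0.340314 u
Constituent mass = 17(1.007276) + 20(1.00866) = 37.296892 u
Nuclear mass = 37.296892 − 0.340314 = 36.956578 u ≈ 36.9566 u (to 4 decimal places)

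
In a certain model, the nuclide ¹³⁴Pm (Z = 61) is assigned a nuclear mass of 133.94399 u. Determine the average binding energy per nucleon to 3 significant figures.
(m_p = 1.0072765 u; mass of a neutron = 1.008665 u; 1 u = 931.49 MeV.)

With 61 protons and 73 neutrons (A = 134):
Total constituent mass: 61 × 1.0072765 + 73 × 1.008665 = 135.0764115 u
Δm = 135.0764115 − 133.94399 = 1.1324215 u
E_B = 1.1324215 × 931.49 = 1054.84 MeV
BE/A = 1054.84 MeV / 134 = 7.872 MeV/nucleon

7.87 MeV/nucleon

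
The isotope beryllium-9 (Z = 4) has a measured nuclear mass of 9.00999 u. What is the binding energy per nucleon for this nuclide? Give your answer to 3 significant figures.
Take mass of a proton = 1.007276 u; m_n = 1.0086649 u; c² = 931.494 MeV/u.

Mass of separated nucleons = 4(1.007276) + 5(1.0086649) = 4.029104 + 5.0433245 = 9.0724285 u
The mass defect is 9.0724285 − 9.00999 = 0.0624385 u.
E_B = 0.0624385 × 931.494 = 58.1611 MeV
BE/A = 58.1611 MeV / 9 = 6.462 MeV/nucleon

6.46 MeV/nucleon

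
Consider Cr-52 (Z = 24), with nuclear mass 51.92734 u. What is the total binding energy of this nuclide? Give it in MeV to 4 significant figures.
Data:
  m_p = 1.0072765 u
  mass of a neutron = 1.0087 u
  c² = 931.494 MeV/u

457.3 MeV

With 24 protons and 28 neutrons (A = 52):
Σm = 24·m_p + 28·m_n = 24.1746360 + 28.2436 = 52.4182360 u
Mass defect Δm = 52.4182360 − 51.92734 = 0.4908960 u
E_B = 0.4908960 × 931.494 = 457.267 MeV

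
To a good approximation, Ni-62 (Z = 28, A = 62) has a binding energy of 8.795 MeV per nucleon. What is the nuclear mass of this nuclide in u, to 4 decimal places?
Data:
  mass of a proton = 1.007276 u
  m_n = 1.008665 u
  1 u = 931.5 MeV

61.9129 u

Total binding energy = 62 × 8.795 = 545.290 MeV
Mass defect = 545.290 MeV / (931.5 MeV/u) = 0.585389 u
Constituent mass = 28(1.007276) + 34(1.008665) = 62.498338 u
Nuclear mass = 62.498338 − 0.585389 = 61.912949 u ≈ 61.9129 u (to 4 decimal places)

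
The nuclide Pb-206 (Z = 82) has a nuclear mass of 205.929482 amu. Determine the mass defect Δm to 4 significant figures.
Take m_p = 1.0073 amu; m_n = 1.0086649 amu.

1.744 amu

Total constituent mass: 82 × 1.0073 + 124 × 1.0086649 = 207.6730476 amu
The mass defect is 207.6730476 − 205.929482 = 1.7435656 amu.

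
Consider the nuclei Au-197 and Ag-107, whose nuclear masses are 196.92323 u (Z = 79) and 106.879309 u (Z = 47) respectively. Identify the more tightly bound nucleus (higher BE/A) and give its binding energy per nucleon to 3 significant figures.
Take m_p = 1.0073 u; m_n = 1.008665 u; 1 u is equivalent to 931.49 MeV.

Au-197: Σm = 79(1.0073) + 118(1.008665) = 198.599170 u; Δm = 1.675940 u; E_B = 1561.1 MeV; E_B/A = 7.924 MeV
Ag-107: Σm = 47(1.0073) + 60(1.008665) = 107.863000 u; Δm = 0.983691 u; E_B = 916.30 MeV; E_B/A = 8.564 MeV
Ag-107 has the higher binding energy per nucleon, so it is the more tightly bound nucleus.

Ag-107; 8.56 MeV/nucleon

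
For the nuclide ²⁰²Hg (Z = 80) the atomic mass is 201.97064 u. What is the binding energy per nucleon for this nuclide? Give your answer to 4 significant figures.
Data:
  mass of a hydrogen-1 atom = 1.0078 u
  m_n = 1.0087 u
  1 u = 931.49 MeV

With 80 protons and 122 neutrons (A = 202):
Mass of separated nucleons = 80(1.0078) + 122(1.0087) = 80.6240 + 123.0614 = 203.6854 u
The mass defect is 203.6854 − 201.97064 = 1.71476 u.
Binding energy = Δm·c² = 1.71476 × 931.49 MeV/u = 1597.28 MeV
Per nucleon: 1597.28 / 202 = 7.907 MeV

7.907 MeV/nucleon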